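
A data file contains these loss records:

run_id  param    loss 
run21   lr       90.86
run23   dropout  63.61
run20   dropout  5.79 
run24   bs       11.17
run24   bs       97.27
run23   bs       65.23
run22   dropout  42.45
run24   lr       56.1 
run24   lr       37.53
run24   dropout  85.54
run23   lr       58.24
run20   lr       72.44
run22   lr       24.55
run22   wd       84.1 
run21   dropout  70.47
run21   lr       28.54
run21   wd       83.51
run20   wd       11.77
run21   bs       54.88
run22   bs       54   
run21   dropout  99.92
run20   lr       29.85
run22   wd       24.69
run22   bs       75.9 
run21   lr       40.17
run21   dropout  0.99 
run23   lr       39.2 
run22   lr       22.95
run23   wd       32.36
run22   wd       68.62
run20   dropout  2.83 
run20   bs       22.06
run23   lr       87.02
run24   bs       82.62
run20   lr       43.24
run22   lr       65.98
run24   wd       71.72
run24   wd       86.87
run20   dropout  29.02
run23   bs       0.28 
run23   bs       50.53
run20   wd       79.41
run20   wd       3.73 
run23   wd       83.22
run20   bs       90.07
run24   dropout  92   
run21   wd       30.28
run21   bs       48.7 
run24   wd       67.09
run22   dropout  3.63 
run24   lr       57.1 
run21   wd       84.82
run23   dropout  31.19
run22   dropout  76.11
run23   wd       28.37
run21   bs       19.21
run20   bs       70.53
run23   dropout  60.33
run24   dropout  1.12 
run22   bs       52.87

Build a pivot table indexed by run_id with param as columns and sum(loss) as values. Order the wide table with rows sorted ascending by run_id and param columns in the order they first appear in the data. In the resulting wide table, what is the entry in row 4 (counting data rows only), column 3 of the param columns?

116.04

With rows sorted ascending by run_id, row 4 is run_id=run23. param columns in first-appearance order: lr, dropout, bs, wd; column 3 is bs.
Long rows with run_id=run23, param=bs: 65.23 + 0.28 + 50.53 = 116.04.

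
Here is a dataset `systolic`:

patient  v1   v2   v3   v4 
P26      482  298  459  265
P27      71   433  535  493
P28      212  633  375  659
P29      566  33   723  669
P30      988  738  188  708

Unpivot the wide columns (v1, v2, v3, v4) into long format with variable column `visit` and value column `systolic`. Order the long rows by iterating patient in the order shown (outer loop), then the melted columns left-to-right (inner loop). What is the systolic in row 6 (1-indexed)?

20 rows total (5 × 4). Row 6: index ⌊(6-1)/4⌋ = 1 into patient → P27; (6-1) mod 4 = 1 into the melted columns → v2.
So row 6 is (P27, v2, 433); systolic = 433.

433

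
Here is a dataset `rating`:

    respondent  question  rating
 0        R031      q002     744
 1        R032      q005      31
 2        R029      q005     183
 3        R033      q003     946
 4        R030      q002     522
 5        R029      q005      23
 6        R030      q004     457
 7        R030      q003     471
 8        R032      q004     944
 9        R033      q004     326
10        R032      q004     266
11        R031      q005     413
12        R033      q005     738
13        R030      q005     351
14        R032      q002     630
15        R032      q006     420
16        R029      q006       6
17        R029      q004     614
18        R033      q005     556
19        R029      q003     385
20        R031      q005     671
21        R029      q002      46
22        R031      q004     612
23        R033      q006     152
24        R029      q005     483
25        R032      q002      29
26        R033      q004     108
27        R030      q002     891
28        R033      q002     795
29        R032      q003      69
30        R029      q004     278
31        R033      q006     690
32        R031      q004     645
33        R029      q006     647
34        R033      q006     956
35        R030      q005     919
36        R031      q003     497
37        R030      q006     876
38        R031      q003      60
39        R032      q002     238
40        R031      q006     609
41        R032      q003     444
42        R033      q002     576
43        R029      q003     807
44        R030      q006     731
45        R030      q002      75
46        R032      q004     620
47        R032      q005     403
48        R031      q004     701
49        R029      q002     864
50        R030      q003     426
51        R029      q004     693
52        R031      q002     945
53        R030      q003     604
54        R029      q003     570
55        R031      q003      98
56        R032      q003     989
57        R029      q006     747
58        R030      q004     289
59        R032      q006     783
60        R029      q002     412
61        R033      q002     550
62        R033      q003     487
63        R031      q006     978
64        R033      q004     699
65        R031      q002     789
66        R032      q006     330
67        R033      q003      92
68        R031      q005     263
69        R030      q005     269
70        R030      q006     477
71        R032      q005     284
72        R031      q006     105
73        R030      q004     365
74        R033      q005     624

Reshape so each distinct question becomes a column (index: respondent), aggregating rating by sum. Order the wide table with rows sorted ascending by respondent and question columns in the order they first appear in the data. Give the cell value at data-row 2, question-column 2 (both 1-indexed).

1539

With rows sorted ascending by respondent, row 2 is respondent=R030. question columns in first-appearance order: q002, q005, q003, q004, q006; column 2 is q005.
Long rows with respondent=R030, question=q005: 351 + 919 + 269 = 1539.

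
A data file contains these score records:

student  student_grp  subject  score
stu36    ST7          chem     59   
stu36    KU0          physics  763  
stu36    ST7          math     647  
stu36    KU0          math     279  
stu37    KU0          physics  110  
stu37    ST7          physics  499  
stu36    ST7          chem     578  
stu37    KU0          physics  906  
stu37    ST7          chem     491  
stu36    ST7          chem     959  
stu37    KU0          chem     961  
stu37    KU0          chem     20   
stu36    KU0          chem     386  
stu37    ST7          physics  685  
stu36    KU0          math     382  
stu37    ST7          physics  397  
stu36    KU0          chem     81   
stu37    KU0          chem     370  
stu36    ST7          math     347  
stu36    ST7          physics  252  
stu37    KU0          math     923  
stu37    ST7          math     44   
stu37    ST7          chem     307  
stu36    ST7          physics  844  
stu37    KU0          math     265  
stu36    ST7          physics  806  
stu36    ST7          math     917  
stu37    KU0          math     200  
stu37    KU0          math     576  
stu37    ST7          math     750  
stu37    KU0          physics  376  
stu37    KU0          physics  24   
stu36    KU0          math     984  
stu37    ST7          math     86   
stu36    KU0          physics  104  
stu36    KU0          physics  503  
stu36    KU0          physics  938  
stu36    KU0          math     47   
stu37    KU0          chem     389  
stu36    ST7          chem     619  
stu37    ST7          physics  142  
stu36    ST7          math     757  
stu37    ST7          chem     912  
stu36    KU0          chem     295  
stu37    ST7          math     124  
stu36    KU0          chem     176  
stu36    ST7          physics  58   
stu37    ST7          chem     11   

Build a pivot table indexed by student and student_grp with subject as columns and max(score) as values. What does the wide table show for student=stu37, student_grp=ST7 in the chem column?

912

Rows with student=stu37, student_grp=ST7 and subject=chem: score values are 491, 307, 912, 11.
max(491, 307, 912, 11) = 912.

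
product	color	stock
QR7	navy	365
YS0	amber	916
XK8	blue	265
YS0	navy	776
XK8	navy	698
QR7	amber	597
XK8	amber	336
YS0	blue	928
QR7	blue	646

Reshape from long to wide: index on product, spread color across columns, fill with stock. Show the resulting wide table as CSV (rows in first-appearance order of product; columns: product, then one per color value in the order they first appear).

product,navy,amber,blue
QR7,365,597,646
YS0,776,916,928
XK8,698,336,265

Columns: product plus the 3 distinct color values (navy, amber, blue).
For example, row QR7 column navy takes stock=365 from the long row (QR7, navy).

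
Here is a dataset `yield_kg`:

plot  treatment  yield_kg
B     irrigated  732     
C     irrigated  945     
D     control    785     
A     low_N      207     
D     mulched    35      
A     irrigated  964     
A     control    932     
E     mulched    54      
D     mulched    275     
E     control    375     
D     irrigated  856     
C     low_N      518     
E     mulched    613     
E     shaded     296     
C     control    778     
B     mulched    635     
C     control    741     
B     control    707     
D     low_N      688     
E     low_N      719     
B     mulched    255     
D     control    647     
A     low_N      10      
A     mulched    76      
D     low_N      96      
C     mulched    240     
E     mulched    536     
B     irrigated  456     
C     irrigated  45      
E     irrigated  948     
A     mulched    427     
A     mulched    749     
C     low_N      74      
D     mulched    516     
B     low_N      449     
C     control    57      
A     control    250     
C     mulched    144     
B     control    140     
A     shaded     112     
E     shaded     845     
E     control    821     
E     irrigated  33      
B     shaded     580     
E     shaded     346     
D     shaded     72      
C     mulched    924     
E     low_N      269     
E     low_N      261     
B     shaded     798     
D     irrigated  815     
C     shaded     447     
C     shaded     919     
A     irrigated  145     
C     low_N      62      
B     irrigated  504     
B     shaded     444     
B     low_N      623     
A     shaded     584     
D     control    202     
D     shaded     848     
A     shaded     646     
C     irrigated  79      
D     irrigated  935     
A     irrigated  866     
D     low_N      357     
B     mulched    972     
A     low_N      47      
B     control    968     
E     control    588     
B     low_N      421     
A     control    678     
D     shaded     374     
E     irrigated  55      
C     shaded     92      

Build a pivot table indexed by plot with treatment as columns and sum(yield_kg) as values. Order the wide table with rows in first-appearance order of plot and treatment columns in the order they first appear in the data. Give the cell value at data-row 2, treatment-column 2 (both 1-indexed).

With rows in first-appearance order of plot, row 2 is plot=C. treatment columns in first-appearance order: irrigated, control, low_N, mulched, shaded; column 2 is control.
Long rows with plot=C, treatment=control: 778 + 741 + 57 = 1576.

1576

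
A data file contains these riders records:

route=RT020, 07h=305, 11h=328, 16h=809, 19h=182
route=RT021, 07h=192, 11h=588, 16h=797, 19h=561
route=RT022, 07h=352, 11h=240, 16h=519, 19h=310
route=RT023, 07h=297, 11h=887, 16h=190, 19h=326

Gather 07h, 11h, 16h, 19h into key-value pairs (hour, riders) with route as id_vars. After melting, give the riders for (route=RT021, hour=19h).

Unpivoting turns each (route, wide-column) pair into one long row.
The wide cell at row RT021, column 19h holds 561, so the long row (RT021, 19h) has riders=561.

561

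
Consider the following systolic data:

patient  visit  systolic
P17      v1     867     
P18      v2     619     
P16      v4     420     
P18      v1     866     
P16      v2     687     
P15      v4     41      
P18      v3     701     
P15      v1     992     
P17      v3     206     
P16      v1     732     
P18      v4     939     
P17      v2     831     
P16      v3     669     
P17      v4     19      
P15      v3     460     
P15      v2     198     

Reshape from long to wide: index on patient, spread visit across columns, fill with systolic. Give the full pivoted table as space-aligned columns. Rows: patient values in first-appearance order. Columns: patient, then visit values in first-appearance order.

patient  v1   v2   v4   v3 
P17      867  831  19   206
P18      866  619  939  701
P16      732  687  420  669
P15      992  198  41   460

Columns: patient plus the 4 distinct visit values (v1, v2, v4, v3).
For example, row P17 column v1 takes systolic=867 from the long row (P17, v1).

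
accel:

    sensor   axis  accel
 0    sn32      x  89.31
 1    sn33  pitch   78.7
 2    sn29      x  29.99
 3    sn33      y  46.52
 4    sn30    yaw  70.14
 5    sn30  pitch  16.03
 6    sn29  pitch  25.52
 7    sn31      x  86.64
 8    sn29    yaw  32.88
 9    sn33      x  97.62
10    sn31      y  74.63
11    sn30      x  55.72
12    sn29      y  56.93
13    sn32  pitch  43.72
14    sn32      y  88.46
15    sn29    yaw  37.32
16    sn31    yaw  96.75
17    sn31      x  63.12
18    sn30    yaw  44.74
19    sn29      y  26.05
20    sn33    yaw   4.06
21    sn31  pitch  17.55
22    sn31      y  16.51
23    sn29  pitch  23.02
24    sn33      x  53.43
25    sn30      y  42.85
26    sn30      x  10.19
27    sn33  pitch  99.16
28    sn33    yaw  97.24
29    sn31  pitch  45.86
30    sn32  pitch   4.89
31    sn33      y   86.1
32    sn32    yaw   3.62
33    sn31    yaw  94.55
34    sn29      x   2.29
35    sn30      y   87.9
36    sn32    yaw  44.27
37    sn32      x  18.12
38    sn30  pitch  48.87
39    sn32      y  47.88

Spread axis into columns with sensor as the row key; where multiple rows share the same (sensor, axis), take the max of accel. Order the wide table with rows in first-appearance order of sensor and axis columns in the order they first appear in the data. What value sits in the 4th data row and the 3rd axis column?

87.9

With rows in first-appearance order of sensor, row 4 is sensor=sn30. axis columns in first-appearance order: x, pitch, y, yaw; column 3 is y.
Long rows with sensor=sn30, axis=y: max(42.85, 87.9) = 87.9.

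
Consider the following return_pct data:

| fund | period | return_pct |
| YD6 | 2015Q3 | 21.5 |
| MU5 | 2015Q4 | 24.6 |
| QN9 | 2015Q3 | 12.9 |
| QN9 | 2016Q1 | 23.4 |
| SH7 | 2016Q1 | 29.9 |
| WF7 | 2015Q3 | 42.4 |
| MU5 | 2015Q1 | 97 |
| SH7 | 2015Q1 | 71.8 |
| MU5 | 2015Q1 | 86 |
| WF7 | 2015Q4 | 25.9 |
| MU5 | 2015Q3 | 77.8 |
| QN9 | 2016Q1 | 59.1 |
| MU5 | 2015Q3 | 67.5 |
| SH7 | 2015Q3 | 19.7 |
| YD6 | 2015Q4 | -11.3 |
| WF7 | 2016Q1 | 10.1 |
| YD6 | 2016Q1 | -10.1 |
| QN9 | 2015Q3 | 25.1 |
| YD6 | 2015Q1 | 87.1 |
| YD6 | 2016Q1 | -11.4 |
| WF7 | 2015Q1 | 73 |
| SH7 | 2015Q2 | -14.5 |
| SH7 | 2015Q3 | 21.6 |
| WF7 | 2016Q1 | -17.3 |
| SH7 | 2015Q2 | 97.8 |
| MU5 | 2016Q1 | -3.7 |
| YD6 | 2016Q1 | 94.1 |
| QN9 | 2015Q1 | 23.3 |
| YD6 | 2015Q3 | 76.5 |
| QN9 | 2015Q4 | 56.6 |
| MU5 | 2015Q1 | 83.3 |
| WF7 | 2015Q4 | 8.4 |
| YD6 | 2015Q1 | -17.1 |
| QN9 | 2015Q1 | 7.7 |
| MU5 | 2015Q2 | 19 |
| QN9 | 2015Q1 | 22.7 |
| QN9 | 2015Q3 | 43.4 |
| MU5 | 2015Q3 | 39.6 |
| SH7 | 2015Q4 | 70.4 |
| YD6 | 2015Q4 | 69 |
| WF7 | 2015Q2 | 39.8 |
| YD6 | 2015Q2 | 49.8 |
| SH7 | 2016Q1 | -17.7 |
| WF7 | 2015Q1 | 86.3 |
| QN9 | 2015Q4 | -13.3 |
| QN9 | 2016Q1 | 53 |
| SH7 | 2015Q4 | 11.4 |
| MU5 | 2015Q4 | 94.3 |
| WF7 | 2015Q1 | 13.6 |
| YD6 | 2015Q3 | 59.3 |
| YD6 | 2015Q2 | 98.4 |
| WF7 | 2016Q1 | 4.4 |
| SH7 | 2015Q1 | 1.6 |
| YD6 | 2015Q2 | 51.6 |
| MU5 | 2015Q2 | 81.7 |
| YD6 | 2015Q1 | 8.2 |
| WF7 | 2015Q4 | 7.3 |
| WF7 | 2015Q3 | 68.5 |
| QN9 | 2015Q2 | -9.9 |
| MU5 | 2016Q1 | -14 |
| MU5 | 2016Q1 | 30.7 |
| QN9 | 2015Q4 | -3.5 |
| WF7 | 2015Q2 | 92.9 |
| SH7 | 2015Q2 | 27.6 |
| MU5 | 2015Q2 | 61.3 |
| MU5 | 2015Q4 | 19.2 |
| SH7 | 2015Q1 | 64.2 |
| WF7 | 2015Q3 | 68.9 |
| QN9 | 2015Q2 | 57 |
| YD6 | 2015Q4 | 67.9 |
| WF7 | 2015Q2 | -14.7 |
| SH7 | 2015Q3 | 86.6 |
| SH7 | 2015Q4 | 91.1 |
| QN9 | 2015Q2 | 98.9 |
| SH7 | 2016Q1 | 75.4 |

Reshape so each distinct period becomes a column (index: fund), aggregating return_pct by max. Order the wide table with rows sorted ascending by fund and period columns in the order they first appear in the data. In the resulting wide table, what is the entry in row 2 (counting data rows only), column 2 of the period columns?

56.6

With rows sorted ascending by fund, row 2 is fund=QN9. period columns in first-appearance order: 2015Q3, 2015Q4, 2016Q1, 2015Q1, 2015Q2; column 2 is 2015Q4.
Long rows with fund=QN9, period=2015Q4: max(56.6, -13.3, -3.5) = 56.6.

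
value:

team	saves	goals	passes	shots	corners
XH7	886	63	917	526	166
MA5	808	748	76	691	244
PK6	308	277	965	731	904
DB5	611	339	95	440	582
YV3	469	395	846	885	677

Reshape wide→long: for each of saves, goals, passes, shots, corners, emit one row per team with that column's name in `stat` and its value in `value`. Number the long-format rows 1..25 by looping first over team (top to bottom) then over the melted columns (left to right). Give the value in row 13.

965

25 rows total (5 × 5). Row 13: index ⌊(13-1)/5⌋ = 2 into team → PK6; (13-1) mod 5 = 2 into the melted columns → passes.
So row 13 is (PK6, passes, 965); value = 965.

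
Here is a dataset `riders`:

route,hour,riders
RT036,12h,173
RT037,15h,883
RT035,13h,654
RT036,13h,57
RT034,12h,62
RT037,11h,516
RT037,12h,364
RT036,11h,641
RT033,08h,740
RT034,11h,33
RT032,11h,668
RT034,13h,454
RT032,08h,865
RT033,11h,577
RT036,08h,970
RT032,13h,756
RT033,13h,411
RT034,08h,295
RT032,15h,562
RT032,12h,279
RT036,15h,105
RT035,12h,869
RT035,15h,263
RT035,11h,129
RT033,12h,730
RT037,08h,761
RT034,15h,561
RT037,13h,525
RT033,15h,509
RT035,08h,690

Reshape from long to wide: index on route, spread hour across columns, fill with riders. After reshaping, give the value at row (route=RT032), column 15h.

562

Wide layout: rows indexed by route, columns are the 5 distinct hour values (12h, 15h, 13h, 11h, 08h).
Cell (route=RT032, hour=15h) draws from the long row where route=RT032 and hour=15h, which has riders=562.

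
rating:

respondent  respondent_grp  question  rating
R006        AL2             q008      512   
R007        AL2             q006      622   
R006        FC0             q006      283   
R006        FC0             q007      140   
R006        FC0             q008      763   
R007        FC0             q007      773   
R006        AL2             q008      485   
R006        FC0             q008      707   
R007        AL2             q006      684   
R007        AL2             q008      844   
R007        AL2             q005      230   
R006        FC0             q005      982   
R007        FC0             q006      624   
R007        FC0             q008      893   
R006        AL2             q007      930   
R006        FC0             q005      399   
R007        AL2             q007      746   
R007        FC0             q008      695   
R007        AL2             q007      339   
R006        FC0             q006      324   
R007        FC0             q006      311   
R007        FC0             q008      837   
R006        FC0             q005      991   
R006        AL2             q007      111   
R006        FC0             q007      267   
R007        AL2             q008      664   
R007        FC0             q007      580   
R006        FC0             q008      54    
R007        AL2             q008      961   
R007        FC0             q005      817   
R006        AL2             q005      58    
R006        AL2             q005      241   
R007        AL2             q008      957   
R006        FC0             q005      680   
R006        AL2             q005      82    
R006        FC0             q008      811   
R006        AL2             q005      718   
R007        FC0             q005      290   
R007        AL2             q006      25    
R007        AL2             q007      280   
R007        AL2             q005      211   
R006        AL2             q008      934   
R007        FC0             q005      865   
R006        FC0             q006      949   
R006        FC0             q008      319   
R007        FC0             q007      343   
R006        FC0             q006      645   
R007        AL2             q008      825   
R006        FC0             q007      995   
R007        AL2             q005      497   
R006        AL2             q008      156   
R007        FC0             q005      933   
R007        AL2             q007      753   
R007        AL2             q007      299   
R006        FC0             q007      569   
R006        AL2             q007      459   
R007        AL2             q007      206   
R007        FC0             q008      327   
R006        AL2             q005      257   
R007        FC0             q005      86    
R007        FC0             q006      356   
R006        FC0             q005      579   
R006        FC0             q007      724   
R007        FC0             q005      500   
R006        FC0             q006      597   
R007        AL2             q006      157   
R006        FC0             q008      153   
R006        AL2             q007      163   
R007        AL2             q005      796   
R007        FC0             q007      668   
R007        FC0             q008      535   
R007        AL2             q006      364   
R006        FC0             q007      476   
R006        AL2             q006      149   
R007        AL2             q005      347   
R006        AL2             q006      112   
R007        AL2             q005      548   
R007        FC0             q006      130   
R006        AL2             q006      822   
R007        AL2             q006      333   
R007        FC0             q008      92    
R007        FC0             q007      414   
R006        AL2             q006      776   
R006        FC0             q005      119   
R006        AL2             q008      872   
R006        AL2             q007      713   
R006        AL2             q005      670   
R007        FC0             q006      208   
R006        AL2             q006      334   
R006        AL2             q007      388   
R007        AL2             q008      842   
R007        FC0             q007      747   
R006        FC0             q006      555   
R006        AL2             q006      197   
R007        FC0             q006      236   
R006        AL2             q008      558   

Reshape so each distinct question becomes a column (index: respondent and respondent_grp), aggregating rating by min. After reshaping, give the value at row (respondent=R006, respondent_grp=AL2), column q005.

58

Rows with respondent=R006, respondent_grp=AL2 and question=q005: rating values are 58, 241, 82, 718, 257, 670.
min(58, 241, 82, 718, 257, 670) = 58.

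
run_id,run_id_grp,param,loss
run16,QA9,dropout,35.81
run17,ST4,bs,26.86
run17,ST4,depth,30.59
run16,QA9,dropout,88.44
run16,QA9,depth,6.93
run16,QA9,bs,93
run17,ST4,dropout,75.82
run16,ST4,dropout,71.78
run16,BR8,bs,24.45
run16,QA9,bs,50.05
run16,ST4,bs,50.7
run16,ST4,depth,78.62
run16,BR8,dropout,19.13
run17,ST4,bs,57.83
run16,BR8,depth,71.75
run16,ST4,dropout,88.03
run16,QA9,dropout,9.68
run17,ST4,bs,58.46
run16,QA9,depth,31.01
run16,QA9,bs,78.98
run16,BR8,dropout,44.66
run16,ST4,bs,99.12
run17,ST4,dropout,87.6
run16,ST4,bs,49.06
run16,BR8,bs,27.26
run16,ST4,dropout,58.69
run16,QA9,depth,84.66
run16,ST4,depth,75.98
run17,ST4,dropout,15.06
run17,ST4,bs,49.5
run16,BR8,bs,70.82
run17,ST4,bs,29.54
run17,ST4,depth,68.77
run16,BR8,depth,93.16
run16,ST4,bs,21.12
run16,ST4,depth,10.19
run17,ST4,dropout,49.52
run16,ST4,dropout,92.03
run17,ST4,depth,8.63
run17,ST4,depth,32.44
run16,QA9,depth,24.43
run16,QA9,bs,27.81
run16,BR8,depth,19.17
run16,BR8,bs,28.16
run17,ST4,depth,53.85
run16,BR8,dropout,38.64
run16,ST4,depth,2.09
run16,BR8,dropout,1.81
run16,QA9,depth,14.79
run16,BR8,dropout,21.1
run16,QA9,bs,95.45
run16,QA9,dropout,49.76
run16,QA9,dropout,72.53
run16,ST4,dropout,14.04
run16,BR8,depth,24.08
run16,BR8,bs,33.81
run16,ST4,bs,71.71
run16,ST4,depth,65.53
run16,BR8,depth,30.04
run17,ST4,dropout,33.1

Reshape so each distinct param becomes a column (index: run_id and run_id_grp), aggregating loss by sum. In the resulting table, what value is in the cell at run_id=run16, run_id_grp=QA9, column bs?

Rows with run_id=run16, run_id_grp=QA9 and param=bs: loss values are 93, 50.05, 78.98, 27.81, 95.45.
93 + 50.05 + 78.98 + 27.81 + 95.45 = 345.29.

345.29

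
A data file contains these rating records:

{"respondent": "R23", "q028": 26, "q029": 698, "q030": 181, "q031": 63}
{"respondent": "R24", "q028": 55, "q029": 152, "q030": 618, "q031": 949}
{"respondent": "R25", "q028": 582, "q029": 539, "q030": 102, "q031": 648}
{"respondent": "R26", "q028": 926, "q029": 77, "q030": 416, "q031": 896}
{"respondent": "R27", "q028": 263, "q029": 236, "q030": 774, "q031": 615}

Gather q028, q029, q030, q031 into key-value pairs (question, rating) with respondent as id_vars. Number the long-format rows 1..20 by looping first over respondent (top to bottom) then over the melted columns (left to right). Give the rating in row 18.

236

20 rows total (5 × 4). Row 18: index ⌊(18-1)/4⌋ = 4 into respondent → R27; (18-1) mod 4 = 1 into the melted columns → q029.
So row 18 is (R27, q029, 236); rating = 236.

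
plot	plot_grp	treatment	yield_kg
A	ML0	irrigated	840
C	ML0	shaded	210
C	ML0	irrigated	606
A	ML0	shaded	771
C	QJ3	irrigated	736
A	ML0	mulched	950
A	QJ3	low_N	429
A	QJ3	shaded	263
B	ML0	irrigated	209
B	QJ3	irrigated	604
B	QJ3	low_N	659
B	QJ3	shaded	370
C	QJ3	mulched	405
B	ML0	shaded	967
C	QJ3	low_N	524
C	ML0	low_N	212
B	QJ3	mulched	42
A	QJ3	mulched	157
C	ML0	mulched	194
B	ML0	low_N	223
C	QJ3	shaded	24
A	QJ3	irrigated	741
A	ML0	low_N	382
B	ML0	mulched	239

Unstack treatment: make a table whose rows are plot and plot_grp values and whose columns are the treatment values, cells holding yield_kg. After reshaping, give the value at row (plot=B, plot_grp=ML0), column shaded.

Wide layout: rows indexed by plot and plot_grp, columns are the 4 distinct treatment values (irrigated, shaded, mulched, low_N).
Cell (plot=B, plot_grp=ML0, treatment=shaded) draws from the long row where plot=B, plot_grp=ML0 and treatment=shaded, which has yield_kg=967.

967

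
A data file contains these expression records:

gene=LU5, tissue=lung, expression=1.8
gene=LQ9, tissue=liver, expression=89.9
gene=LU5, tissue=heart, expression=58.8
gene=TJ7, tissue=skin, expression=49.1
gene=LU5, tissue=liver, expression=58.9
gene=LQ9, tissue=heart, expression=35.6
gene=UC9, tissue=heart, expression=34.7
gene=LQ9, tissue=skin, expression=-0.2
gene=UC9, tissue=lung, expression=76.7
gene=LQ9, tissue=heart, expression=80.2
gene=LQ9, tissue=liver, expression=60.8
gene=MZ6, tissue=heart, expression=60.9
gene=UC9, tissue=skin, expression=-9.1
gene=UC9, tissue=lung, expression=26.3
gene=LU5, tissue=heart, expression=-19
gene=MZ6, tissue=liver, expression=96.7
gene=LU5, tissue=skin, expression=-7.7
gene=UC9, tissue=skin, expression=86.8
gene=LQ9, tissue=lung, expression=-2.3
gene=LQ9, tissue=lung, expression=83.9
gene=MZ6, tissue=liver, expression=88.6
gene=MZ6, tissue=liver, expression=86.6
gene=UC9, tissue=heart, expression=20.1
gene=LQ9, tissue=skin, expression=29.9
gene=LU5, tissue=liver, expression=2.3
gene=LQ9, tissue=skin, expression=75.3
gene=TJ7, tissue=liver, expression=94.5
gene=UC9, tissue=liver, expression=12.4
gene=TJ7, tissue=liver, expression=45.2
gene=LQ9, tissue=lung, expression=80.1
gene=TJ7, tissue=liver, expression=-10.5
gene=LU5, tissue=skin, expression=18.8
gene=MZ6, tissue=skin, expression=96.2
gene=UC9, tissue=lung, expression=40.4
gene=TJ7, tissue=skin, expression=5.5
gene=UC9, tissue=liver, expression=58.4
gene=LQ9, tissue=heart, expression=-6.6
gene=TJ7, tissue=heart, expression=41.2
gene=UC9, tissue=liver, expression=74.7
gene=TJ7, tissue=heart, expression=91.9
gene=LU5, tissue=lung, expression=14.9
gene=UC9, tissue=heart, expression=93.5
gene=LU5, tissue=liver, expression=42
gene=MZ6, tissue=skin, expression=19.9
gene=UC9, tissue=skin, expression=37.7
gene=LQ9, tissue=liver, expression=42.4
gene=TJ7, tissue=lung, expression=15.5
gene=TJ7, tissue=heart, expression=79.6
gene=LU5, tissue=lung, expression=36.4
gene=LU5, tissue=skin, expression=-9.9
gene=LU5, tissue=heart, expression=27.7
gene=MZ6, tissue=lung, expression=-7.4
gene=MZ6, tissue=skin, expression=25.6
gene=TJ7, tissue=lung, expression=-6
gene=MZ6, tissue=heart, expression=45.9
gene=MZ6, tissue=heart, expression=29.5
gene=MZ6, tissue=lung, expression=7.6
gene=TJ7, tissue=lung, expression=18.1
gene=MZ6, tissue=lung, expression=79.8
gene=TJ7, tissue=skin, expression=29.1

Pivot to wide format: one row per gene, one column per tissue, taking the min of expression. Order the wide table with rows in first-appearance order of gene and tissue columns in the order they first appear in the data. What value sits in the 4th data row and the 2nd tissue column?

12.4

With rows in first-appearance order of gene, row 4 is gene=UC9. tissue columns in first-appearance order: lung, liver, heart, skin; column 2 is liver.
Long rows with gene=UC9, tissue=liver: min(12.4, 58.4, 74.7) = 12.4.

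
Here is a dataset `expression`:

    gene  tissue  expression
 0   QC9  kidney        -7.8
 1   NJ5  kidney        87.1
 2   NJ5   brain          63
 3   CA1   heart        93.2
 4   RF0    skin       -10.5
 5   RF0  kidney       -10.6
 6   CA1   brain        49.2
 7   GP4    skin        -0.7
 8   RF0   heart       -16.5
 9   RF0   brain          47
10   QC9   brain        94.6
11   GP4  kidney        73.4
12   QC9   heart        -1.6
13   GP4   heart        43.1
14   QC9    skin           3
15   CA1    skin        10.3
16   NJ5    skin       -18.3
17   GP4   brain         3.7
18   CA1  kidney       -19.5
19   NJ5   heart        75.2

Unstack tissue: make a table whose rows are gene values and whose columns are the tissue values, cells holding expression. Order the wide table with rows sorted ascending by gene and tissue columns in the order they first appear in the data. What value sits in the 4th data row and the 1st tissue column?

-7.8

With rows sorted ascending by gene, row 4 is gene=QC9. tissue columns in first-appearance order: kidney, brain, heart, skin; column 1 is kidney.
Long rows with gene=QC9, tissue=kidney: expression = -7.8.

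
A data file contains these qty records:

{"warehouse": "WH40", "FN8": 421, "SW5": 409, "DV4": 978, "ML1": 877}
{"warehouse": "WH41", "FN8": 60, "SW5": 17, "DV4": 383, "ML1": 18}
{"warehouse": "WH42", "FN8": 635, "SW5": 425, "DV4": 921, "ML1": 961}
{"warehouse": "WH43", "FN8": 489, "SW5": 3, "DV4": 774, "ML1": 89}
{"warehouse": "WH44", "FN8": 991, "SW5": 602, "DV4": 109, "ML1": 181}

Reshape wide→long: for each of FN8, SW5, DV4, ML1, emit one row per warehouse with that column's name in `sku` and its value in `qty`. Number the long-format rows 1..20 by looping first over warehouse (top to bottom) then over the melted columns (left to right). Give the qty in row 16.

89

20 rows total (5 × 4). Row 16: index ⌊(16-1)/4⌋ = 3 into warehouse → WH43; (16-1) mod 4 = 3 into the melted columns → ML1.
So row 16 is (WH43, ML1, 89); qty = 89.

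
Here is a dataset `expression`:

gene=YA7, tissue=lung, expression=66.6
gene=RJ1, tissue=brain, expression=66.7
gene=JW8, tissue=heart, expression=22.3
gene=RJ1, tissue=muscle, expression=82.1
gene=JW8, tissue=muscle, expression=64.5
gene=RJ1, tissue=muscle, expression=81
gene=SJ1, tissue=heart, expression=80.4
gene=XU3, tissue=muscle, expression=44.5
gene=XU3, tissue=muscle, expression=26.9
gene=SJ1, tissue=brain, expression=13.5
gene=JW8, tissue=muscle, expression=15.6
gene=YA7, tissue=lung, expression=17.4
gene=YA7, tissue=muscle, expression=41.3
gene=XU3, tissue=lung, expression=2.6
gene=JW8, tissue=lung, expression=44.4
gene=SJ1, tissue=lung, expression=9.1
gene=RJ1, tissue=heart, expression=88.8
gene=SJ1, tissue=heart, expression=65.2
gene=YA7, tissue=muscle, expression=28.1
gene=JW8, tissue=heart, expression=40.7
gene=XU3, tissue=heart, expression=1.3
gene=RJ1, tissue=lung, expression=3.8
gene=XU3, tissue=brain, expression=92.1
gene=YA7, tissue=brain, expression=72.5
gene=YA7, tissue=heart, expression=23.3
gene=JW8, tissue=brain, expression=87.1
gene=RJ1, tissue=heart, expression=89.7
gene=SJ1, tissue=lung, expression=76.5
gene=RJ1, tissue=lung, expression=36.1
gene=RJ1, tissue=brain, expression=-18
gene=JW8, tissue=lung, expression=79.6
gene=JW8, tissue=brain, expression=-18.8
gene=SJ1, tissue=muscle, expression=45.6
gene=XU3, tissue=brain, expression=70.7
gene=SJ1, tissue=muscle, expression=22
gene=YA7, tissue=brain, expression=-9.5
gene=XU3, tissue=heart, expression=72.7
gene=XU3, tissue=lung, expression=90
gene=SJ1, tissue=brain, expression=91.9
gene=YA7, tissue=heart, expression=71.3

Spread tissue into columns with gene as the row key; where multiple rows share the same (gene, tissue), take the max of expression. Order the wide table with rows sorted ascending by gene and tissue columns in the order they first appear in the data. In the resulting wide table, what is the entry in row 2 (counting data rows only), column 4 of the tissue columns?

With rows sorted ascending by gene, row 2 is gene=RJ1. tissue columns in first-appearance order: lung, brain, heart, muscle; column 4 is muscle.
Long rows with gene=RJ1, tissue=muscle: max(82.1, 81) = 82.1.

82.1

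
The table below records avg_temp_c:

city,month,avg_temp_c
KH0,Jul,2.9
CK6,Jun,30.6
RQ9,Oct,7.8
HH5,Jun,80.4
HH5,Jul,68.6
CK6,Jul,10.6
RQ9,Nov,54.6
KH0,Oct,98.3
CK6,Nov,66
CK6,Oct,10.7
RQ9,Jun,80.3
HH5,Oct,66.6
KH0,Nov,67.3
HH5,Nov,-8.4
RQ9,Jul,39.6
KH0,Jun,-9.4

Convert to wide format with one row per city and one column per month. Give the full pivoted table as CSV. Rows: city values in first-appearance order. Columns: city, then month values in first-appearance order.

Columns: city plus the 4 distinct month values (Jul, Jun, Oct, Nov).
For example, row KH0 column Jul takes avg_temp_c=2.9 from the long row (KH0, Jul).

city,Jul,Jun,Oct,Nov
KH0,2.9,-9.4,98.3,67.3
CK6,10.6,30.6,10.7,66
RQ9,39.6,80.3,7.8,54.6
HH5,68.6,80.4,66.6,-8.4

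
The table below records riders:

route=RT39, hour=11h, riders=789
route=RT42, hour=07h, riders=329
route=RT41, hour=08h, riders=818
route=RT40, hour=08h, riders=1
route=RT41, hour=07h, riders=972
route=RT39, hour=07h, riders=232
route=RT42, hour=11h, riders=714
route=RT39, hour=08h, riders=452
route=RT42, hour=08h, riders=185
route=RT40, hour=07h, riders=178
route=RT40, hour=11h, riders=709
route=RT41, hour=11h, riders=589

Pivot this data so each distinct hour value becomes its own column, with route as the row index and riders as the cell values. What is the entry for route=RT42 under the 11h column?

Wide layout: rows indexed by route, columns are the 3 distinct hour values (11h, 07h, 08h).
Cell (route=RT42, hour=11h) draws from the long row where route=RT42 and hour=11h, which has riders=714.

714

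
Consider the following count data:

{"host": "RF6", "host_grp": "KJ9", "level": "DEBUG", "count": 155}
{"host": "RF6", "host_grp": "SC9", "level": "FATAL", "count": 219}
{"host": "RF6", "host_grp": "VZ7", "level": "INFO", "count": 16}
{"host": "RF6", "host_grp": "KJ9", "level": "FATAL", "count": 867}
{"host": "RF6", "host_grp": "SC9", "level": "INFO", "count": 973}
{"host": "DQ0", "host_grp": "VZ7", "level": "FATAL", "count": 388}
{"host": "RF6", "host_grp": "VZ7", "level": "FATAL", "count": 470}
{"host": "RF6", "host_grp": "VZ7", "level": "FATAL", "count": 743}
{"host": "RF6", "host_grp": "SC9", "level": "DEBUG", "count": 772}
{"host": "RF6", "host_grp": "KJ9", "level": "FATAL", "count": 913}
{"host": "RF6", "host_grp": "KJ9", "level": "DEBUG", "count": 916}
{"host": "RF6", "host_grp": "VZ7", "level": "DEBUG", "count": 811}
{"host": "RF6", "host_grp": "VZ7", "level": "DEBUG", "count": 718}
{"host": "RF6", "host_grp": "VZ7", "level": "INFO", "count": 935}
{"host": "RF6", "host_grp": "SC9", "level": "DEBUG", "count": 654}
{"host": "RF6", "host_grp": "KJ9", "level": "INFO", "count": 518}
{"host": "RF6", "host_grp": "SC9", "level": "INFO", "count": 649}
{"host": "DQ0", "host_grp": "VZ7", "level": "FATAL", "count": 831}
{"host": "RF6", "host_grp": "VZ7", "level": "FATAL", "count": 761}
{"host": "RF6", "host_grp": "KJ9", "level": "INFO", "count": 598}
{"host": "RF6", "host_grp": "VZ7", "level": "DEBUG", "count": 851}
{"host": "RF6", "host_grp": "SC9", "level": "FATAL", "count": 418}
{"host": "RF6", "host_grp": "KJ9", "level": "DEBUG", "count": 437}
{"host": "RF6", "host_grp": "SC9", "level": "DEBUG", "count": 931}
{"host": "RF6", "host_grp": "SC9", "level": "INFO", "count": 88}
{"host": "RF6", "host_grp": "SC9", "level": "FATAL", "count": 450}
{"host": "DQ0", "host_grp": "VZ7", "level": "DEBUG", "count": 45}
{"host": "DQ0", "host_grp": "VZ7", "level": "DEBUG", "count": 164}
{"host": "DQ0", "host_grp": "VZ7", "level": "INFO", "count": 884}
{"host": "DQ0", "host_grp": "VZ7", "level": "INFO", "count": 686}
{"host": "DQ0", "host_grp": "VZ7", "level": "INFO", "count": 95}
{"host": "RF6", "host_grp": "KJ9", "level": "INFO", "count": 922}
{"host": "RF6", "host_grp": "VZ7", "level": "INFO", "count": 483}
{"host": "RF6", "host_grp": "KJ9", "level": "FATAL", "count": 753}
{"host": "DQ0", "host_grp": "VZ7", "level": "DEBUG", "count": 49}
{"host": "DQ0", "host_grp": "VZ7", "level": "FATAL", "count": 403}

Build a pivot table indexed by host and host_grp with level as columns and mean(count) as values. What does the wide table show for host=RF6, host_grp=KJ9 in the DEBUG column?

Rows with host=RF6, host_grp=KJ9 and level=DEBUG: count values are 155, 916, 437.
(155 + 916 + 437) / 3 = 502.67.

502.67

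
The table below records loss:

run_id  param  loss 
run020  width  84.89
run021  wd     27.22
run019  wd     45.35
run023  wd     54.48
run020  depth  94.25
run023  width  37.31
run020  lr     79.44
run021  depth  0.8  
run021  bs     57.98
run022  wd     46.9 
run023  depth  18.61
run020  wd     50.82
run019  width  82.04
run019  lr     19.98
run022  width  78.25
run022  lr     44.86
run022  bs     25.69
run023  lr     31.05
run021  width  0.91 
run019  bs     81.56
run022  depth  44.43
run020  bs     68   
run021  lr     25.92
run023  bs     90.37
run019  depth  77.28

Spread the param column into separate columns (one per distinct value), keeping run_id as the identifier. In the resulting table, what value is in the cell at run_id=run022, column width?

Wide layout: rows indexed by run_id, columns are the 5 distinct param values (width, wd, depth, lr, bs).
Cell (run_id=run022, param=width) draws from the long row where run_id=run022 and param=width, which has loss=78.25.

78.25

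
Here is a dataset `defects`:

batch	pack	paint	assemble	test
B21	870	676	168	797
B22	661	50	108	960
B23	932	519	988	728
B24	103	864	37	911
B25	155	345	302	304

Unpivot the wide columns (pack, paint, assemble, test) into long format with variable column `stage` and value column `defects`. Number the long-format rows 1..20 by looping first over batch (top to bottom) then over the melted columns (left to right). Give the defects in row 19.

20 rows total (5 × 4). Row 19: index ⌊(19-1)/4⌋ = 4 into batch → B25; (19-1) mod 4 = 2 into the melted columns → assemble.
So row 19 is (B25, assemble, 302); defects = 302.

302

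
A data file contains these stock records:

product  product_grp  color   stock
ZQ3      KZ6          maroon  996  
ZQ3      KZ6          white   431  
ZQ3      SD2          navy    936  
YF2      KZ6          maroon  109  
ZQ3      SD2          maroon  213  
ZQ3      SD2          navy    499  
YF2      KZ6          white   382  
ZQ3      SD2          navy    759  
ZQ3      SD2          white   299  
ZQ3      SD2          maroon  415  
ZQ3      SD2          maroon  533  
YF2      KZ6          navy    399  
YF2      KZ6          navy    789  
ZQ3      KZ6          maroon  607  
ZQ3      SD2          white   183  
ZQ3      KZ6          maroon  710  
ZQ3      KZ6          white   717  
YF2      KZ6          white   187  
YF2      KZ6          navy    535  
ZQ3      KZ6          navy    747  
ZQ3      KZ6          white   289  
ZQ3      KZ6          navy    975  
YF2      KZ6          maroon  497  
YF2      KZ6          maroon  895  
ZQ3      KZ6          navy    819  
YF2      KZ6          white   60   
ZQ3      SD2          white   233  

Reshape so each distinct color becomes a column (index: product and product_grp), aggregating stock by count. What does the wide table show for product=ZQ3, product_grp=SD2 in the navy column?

3

Rows with product=ZQ3, product_grp=SD2 and color=navy: stock values are 936, 499, 759.
3 rows match — count = 3.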